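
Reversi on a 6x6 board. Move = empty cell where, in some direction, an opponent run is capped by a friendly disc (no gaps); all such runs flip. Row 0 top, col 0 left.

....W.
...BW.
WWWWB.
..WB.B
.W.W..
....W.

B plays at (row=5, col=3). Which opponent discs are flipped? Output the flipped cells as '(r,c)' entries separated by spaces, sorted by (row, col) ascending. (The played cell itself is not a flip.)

Answer: (4,3)

Derivation:
Dir NW: first cell '.' (not opp) -> no flip
Dir N: opp run (4,3) capped by B -> flip
Dir NE: first cell '.' (not opp) -> no flip
Dir W: first cell '.' (not opp) -> no flip
Dir E: opp run (5,4), next='.' -> no flip
Dir SW: edge -> no flip
Dir S: edge -> no flip
Dir SE: edge -> no flip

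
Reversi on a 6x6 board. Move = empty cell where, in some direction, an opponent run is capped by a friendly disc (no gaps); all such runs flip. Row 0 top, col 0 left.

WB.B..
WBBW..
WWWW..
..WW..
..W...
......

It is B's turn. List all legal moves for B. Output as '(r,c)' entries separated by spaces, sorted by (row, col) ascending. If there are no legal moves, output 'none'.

Answer: (1,4) (3,0) (3,1) (3,4) (4,3) (4,4) (5,2)

Derivation:
(0,2): no bracket -> illegal
(0,4): no bracket -> illegal
(1,4): flips 1 -> legal
(2,4): no bracket -> illegal
(3,0): flips 1 -> legal
(3,1): flips 1 -> legal
(3,4): flips 1 -> legal
(4,1): no bracket -> illegal
(4,3): flips 3 -> legal
(4,4): flips 2 -> legal
(5,1): no bracket -> illegal
(5,2): flips 3 -> legal
(5,3): no bracket -> illegal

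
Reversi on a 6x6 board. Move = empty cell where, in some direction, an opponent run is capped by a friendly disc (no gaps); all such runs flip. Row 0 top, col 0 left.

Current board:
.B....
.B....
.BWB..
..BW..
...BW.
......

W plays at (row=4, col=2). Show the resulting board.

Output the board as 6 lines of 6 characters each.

Answer: .B....
.B....
.BWB..
..WW..
..WWW.
......

Derivation:
Place W at (4,2); scan 8 dirs for brackets.
Dir NW: first cell '.' (not opp) -> no flip
Dir N: opp run (3,2) capped by W -> flip
Dir NE: first cell 'W' (not opp) -> no flip
Dir W: first cell '.' (not opp) -> no flip
Dir E: opp run (4,3) capped by W -> flip
Dir SW: first cell '.' (not opp) -> no flip
Dir S: first cell '.' (not opp) -> no flip
Dir SE: first cell '.' (not opp) -> no flip
All flips: (3,2) (4,3)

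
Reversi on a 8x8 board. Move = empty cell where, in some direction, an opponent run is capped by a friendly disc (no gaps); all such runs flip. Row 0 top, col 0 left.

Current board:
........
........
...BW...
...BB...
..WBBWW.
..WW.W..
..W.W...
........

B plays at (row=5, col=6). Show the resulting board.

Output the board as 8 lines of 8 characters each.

Answer: ........
........
...BW...
...BB...
..WBBBW.
..WW.WB.
..W.W...
........

Derivation:
Place B at (5,6); scan 8 dirs for brackets.
Dir NW: opp run (4,5) capped by B -> flip
Dir N: opp run (4,6), next='.' -> no flip
Dir NE: first cell '.' (not opp) -> no flip
Dir W: opp run (5,5), next='.' -> no flip
Dir E: first cell '.' (not opp) -> no flip
Dir SW: first cell '.' (not opp) -> no flip
Dir S: first cell '.' (not opp) -> no flip
Dir SE: first cell '.' (not opp) -> no flip
All flips: (4,5)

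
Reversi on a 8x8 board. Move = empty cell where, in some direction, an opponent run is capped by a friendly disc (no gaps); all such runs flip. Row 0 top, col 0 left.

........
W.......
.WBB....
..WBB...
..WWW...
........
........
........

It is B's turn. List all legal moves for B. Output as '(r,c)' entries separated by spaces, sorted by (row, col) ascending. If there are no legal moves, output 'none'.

Answer: (2,0) (3,1) (4,1) (5,1) (5,2) (5,3) (5,4) (5,5)

Derivation:
(0,0): no bracket -> illegal
(0,1): no bracket -> illegal
(1,1): no bracket -> illegal
(1,2): no bracket -> illegal
(2,0): flips 1 -> legal
(3,0): no bracket -> illegal
(3,1): flips 1 -> legal
(3,5): no bracket -> illegal
(4,1): flips 1 -> legal
(4,5): no bracket -> illegal
(5,1): flips 1 -> legal
(5,2): flips 3 -> legal
(5,3): flips 1 -> legal
(5,4): flips 1 -> legal
(5,5): flips 1 -> legal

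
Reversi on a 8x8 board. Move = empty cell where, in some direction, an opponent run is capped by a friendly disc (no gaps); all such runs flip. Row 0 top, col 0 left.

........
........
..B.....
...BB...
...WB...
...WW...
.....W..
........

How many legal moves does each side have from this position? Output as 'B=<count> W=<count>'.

-- B to move --
(3,2): no bracket -> illegal
(4,2): flips 1 -> legal
(4,5): no bracket -> illegal
(5,2): flips 1 -> legal
(5,5): no bracket -> illegal
(5,6): no bracket -> illegal
(6,2): flips 1 -> legal
(6,3): flips 2 -> legal
(6,4): flips 1 -> legal
(6,6): no bracket -> illegal
(7,4): no bracket -> illegal
(7,5): no bracket -> illegal
(7,6): no bracket -> illegal
B mobility = 5
-- W to move --
(1,1): no bracket -> illegal
(1,2): no bracket -> illegal
(1,3): no bracket -> illegal
(2,1): no bracket -> illegal
(2,3): flips 1 -> legal
(2,4): flips 2 -> legal
(2,5): flips 1 -> legal
(3,1): no bracket -> illegal
(3,2): no bracket -> illegal
(3,5): flips 1 -> legal
(4,2): no bracket -> illegal
(4,5): flips 1 -> legal
(5,5): no bracket -> illegal
W mobility = 5

Answer: B=5 W=5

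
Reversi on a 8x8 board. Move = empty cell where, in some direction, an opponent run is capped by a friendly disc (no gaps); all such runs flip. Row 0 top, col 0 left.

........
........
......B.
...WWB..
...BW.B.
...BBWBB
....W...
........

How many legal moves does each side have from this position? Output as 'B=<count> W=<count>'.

-- B to move --
(2,2): no bracket -> illegal
(2,3): flips 1 -> legal
(2,4): flips 2 -> legal
(2,5): flips 1 -> legal
(3,2): flips 2 -> legal
(4,2): no bracket -> illegal
(4,5): flips 1 -> legal
(6,3): no bracket -> illegal
(6,5): no bracket -> illegal
(6,6): no bracket -> illegal
(7,3): flips 2 -> legal
(7,4): flips 1 -> legal
(7,5): flips 1 -> legal
B mobility = 8
-- W to move --
(1,5): no bracket -> illegal
(1,6): no bracket -> illegal
(1,7): flips 2 -> legal
(2,4): no bracket -> illegal
(2,5): no bracket -> illegal
(2,7): no bracket -> illegal
(3,2): no bracket -> illegal
(3,6): flips 1 -> legal
(3,7): flips 1 -> legal
(4,2): flips 2 -> legal
(4,5): no bracket -> illegal
(4,7): no bracket -> illegal
(5,2): flips 3 -> legal
(6,2): flips 1 -> legal
(6,3): flips 2 -> legal
(6,5): no bracket -> illegal
(6,6): no bracket -> illegal
(6,7): no bracket -> illegal
W mobility = 7

Answer: B=8 W=7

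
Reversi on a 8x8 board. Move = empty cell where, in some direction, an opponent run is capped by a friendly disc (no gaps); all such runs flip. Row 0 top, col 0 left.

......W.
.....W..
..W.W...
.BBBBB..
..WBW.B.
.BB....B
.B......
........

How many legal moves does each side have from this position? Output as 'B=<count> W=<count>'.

-- B to move --
(0,4): no bracket -> illegal
(0,5): no bracket -> illegal
(0,7): no bracket -> illegal
(1,1): flips 1 -> legal
(1,2): flips 1 -> legal
(1,3): flips 2 -> legal
(1,4): flips 1 -> legal
(1,6): no bracket -> illegal
(1,7): no bracket -> illegal
(2,1): no bracket -> illegal
(2,3): no bracket -> illegal
(2,5): no bracket -> illegal
(2,6): no bracket -> illegal
(4,1): flips 1 -> legal
(4,5): flips 1 -> legal
(5,3): flips 2 -> legal
(5,4): flips 1 -> legal
(5,5): flips 1 -> legal
B mobility = 9
-- W to move --
(2,0): flips 1 -> legal
(2,1): no bracket -> illegal
(2,3): no bracket -> illegal
(2,5): no bracket -> illegal
(2,6): flips 1 -> legal
(3,0): no bracket -> illegal
(3,6): no bracket -> illegal
(3,7): no bracket -> illegal
(4,0): flips 1 -> legal
(4,1): no bracket -> illegal
(4,5): no bracket -> illegal
(4,7): no bracket -> illegal
(5,0): no bracket -> illegal
(5,3): no bracket -> illegal
(5,4): no bracket -> illegal
(5,5): no bracket -> illegal
(5,6): no bracket -> illegal
(6,0): flips 1 -> legal
(6,2): flips 1 -> legal
(6,3): no bracket -> illegal
(6,6): no bracket -> illegal
(6,7): no bracket -> illegal
(7,0): no bracket -> illegal
(7,1): no bracket -> illegal
(7,2): no bracket -> illegal
W mobility = 5

Answer: B=9 W=5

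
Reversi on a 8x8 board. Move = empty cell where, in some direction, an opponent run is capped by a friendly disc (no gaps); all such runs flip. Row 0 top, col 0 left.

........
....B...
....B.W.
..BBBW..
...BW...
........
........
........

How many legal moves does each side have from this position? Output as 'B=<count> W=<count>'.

Answer: B=5 W=5

Derivation:
-- B to move --
(1,5): no bracket -> illegal
(1,6): no bracket -> illegal
(1,7): no bracket -> illegal
(2,5): no bracket -> illegal
(2,7): no bracket -> illegal
(3,6): flips 1 -> legal
(3,7): no bracket -> illegal
(4,5): flips 1 -> legal
(4,6): flips 1 -> legal
(5,3): no bracket -> illegal
(5,4): flips 1 -> legal
(5,5): flips 1 -> legal
B mobility = 5
-- W to move --
(0,3): no bracket -> illegal
(0,4): flips 3 -> legal
(0,5): no bracket -> illegal
(1,3): flips 1 -> legal
(1,5): no bracket -> illegal
(2,1): no bracket -> illegal
(2,2): flips 1 -> legal
(2,3): no bracket -> illegal
(2,5): no bracket -> illegal
(3,1): flips 3 -> legal
(4,1): no bracket -> illegal
(4,2): flips 1 -> legal
(4,5): no bracket -> illegal
(5,2): no bracket -> illegal
(5,3): no bracket -> illegal
(5,4): no bracket -> illegal
W mobility = 5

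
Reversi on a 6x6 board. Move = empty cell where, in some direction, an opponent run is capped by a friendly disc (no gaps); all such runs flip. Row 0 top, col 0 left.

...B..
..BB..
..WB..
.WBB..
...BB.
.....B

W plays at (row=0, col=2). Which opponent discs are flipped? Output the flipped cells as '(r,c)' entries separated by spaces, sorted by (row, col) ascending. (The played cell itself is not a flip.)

Answer: (1,2)

Derivation:
Dir NW: edge -> no flip
Dir N: edge -> no flip
Dir NE: edge -> no flip
Dir W: first cell '.' (not opp) -> no flip
Dir E: opp run (0,3), next='.' -> no flip
Dir SW: first cell '.' (not opp) -> no flip
Dir S: opp run (1,2) capped by W -> flip
Dir SE: opp run (1,3), next='.' -> no flip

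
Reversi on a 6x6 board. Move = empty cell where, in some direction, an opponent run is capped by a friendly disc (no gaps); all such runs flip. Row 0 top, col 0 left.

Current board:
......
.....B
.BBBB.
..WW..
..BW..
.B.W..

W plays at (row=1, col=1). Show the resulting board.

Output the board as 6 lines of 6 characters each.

Place W at (1,1); scan 8 dirs for brackets.
Dir NW: first cell '.' (not opp) -> no flip
Dir N: first cell '.' (not opp) -> no flip
Dir NE: first cell '.' (not opp) -> no flip
Dir W: first cell '.' (not opp) -> no flip
Dir E: first cell '.' (not opp) -> no flip
Dir SW: first cell '.' (not opp) -> no flip
Dir S: opp run (2,1), next='.' -> no flip
Dir SE: opp run (2,2) capped by W -> flip
All flips: (2,2)

Answer: ......
.W...B
.BWBB.
..WW..
..BW..
.B.W..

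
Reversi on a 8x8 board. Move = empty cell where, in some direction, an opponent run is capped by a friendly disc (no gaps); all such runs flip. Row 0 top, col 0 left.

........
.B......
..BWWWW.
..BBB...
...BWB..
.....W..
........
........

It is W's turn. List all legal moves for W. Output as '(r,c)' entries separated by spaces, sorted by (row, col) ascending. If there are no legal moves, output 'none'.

Answer: (0,0) (2,1) (3,5) (4,1) (4,2) (4,6) (5,2) (5,3) (5,6)

Derivation:
(0,0): flips 3 -> legal
(0,1): no bracket -> illegal
(0,2): no bracket -> illegal
(1,0): no bracket -> illegal
(1,2): no bracket -> illegal
(1,3): no bracket -> illegal
(2,0): no bracket -> illegal
(2,1): flips 1 -> legal
(3,1): no bracket -> illegal
(3,5): flips 1 -> legal
(3,6): no bracket -> illegal
(4,1): flips 1 -> legal
(4,2): flips 2 -> legal
(4,6): flips 1 -> legal
(5,2): flips 2 -> legal
(5,3): flips 2 -> legal
(5,4): no bracket -> illegal
(5,6): flips 2 -> legal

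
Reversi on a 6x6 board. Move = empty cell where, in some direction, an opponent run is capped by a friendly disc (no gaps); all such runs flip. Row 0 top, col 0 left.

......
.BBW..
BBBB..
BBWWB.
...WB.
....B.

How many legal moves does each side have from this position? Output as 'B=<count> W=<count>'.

Answer: B=7 W=9

Derivation:
-- B to move --
(0,2): no bracket -> illegal
(0,3): flips 1 -> legal
(0,4): flips 1 -> legal
(1,4): flips 1 -> legal
(2,4): no bracket -> illegal
(4,1): flips 1 -> legal
(4,2): flips 2 -> legal
(5,2): flips 1 -> legal
(5,3): flips 2 -> legal
B mobility = 7
-- W to move --
(0,0): flips 2 -> legal
(0,1): no bracket -> illegal
(0,2): flips 2 -> legal
(0,3): no bracket -> illegal
(1,0): flips 3 -> legal
(1,4): flips 1 -> legal
(2,4): no bracket -> illegal
(2,5): flips 1 -> legal
(3,5): flips 1 -> legal
(4,0): flips 2 -> legal
(4,1): no bracket -> illegal
(4,2): no bracket -> illegal
(4,5): flips 1 -> legal
(5,3): no bracket -> illegal
(5,5): flips 1 -> legal
W mobility = 9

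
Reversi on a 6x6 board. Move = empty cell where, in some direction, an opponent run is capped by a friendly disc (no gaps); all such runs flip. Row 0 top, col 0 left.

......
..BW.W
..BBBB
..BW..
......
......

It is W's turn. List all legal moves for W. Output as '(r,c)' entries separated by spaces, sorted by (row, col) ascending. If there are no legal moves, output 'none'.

(0,1): no bracket -> illegal
(0,2): no bracket -> illegal
(0,3): no bracket -> illegal
(1,1): flips 2 -> legal
(1,4): no bracket -> illegal
(2,1): no bracket -> illegal
(3,1): flips 2 -> legal
(3,4): no bracket -> illegal
(3,5): flips 2 -> legal
(4,1): no bracket -> illegal
(4,2): no bracket -> illegal
(4,3): no bracket -> illegal

Answer: (1,1) (3,1) (3,5)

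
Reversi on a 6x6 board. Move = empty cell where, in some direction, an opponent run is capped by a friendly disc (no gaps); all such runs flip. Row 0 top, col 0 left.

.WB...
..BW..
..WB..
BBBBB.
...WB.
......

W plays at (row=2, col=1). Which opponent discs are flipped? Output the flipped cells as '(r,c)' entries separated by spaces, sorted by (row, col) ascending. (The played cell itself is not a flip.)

Dir NW: first cell '.' (not opp) -> no flip
Dir N: first cell '.' (not opp) -> no flip
Dir NE: opp run (1,2), next='.' -> no flip
Dir W: first cell '.' (not opp) -> no flip
Dir E: first cell 'W' (not opp) -> no flip
Dir SW: opp run (3,0), next=edge -> no flip
Dir S: opp run (3,1), next='.' -> no flip
Dir SE: opp run (3,2) capped by W -> flip

Answer: (3,2)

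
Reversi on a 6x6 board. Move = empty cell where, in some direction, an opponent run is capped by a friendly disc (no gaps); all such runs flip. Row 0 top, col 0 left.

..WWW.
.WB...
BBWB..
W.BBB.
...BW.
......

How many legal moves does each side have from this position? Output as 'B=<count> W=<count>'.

Answer: B=7 W=5

Derivation:
-- B to move --
(0,0): flips 2 -> legal
(0,1): flips 1 -> legal
(0,5): no bracket -> illegal
(1,0): flips 1 -> legal
(1,3): no bracket -> illegal
(1,4): no bracket -> illegal
(1,5): no bracket -> illegal
(3,1): no bracket -> illegal
(3,5): no bracket -> illegal
(4,0): flips 1 -> legal
(4,1): no bracket -> illegal
(4,5): flips 1 -> legal
(5,3): no bracket -> illegal
(5,4): flips 1 -> legal
(5,5): flips 1 -> legal
B mobility = 7
-- W to move --
(0,1): no bracket -> illegal
(1,0): flips 1 -> legal
(1,3): flips 1 -> legal
(1,4): no bracket -> illegal
(2,4): flips 2 -> legal
(2,5): no bracket -> illegal
(3,1): flips 1 -> legal
(3,5): no bracket -> illegal
(4,1): no bracket -> illegal
(4,2): flips 2 -> legal
(4,5): no bracket -> illegal
(5,2): no bracket -> illegal
(5,3): no bracket -> illegal
(5,4): no bracket -> illegal
W mobility = 5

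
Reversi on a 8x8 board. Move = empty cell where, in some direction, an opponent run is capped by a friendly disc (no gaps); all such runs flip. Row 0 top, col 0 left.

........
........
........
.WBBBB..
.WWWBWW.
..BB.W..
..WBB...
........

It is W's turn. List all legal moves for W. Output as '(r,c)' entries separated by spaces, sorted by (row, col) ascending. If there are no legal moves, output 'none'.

Answer: (2,1) (2,2) (2,3) (2,4) (2,5) (2,6) (3,6) (6,1) (6,5) (7,3) (7,4) (7,5)

Derivation:
(2,1): flips 1 -> legal
(2,2): flips 3 -> legal
(2,3): flips 3 -> legal
(2,4): flips 2 -> legal
(2,5): flips 2 -> legal
(2,6): flips 3 -> legal
(3,6): flips 4 -> legal
(5,1): no bracket -> illegal
(5,4): no bracket -> illegal
(6,1): flips 1 -> legal
(6,5): flips 2 -> legal
(7,2): no bracket -> illegal
(7,3): flips 3 -> legal
(7,4): flips 2 -> legal
(7,5): flips 2 -> legal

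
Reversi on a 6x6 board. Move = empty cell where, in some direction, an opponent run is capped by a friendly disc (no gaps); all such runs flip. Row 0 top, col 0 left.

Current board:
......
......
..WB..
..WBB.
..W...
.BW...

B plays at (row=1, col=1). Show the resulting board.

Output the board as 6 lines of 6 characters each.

Place B at (1,1); scan 8 dirs for brackets.
Dir NW: first cell '.' (not opp) -> no flip
Dir N: first cell '.' (not opp) -> no flip
Dir NE: first cell '.' (not opp) -> no flip
Dir W: first cell '.' (not opp) -> no flip
Dir E: first cell '.' (not opp) -> no flip
Dir SW: first cell '.' (not opp) -> no flip
Dir S: first cell '.' (not opp) -> no flip
Dir SE: opp run (2,2) capped by B -> flip
All flips: (2,2)

Answer: ......
.B....
..BB..
..WBB.
..W...
.BW...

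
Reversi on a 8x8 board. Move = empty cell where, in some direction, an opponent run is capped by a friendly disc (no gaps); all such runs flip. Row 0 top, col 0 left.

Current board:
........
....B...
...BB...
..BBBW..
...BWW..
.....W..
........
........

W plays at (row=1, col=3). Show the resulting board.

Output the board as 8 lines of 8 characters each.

Place W at (1,3); scan 8 dirs for brackets.
Dir NW: first cell '.' (not opp) -> no flip
Dir N: first cell '.' (not opp) -> no flip
Dir NE: first cell '.' (not opp) -> no flip
Dir W: first cell '.' (not opp) -> no flip
Dir E: opp run (1,4), next='.' -> no flip
Dir SW: first cell '.' (not opp) -> no flip
Dir S: opp run (2,3) (3,3) (4,3), next='.' -> no flip
Dir SE: opp run (2,4) capped by W -> flip
All flips: (2,4)

Answer: ........
...WB...
...BW...
..BBBW..
...BWW..
.....W..
........
........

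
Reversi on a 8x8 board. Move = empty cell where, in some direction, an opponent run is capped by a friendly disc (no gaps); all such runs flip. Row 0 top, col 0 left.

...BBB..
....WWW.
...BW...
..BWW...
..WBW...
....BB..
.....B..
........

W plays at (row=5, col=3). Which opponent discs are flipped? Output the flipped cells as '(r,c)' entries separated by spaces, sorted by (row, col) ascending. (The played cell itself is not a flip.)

Dir NW: first cell 'W' (not opp) -> no flip
Dir N: opp run (4,3) capped by W -> flip
Dir NE: first cell 'W' (not opp) -> no flip
Dir W: first cell '.' (not opp) -> no flip
Dir E: opp run (5,4) (5,5), next='.' -> no flip
Dir SW: first cell '.' (not opp) -> no flip
Dir S: first cell '.' (not opp) -> no flip
Dir SE: first cell '.' (not opp) -> no flip

Answer: (4,3)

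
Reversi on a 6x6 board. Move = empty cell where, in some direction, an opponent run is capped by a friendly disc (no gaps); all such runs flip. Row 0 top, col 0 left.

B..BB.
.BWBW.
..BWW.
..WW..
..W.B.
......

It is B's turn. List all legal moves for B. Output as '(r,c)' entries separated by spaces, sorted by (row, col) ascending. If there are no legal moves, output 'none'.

Answer: (0,2) (1,5) (2,1) (2,5) (3,4) (3,5) (4,3) (5,2)

Derivation:
(0,1): no bracket -> illegal
(0,2): flips 1 -> legal
(0,5): no bracket -> illegal
(1,5): flips 1 -> legal
(2,1): flips 1 -> legal
(2,5): flips 3 -> legal
(3,1): no bracket -> illegal
(3,4): flips 2 -> legal
(3,5): flips 1 -> legal
(4,1): no bracket -> illegal
(4,3): flips 2 -> legal
(5,1): no bracket -> illegal
(5,2): flips 2 -> legal
(5,3): no bracket -> illegal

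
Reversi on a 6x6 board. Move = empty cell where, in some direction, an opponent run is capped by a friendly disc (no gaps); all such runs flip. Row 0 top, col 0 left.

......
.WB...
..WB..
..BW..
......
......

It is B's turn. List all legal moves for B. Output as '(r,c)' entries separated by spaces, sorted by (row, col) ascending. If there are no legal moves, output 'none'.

Answer: (1,0) (2,1) (3,4) (4,3)

Derivation:
(0,0): no bracket -> illegal
(0,1): no bracket -> illegal
(0,2): no bracket -> illegal
(1,0): flips 1 -> legal
(1,3): no bracket -> illegal
(2,0): no bracket -> illegal
(2,1): flips 1 -> legal
(2,4): no bracket -> illegal
(3,1): no bracket -> illegal
(3,4): flips 1 -> legal
(4,2): no bracket -> illegal
(4,3): flips 1 -> legal
(4,4): no bracket -> illegal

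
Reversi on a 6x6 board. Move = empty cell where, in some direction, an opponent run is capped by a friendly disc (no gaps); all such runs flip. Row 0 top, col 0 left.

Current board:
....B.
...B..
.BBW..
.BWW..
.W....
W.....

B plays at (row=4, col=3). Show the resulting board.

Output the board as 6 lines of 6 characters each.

Place B at (4,3); scan 8 dirs for brackets.
Dir NW: opp run (3,2) capped by B -> flip
Dir N: opp run (3,3) (2,3) capped by B -> flip
Dir NE: first cell '.' (not opp) -> no flip
Dir W: first cell '.' (not opp) -> no flip
Dir E: first cell '.' (not opp) -> no flip
Dir SW: first cell '.' (not opp) -> no flip
Dir S: first cell '.' (not opp) -> no flip
Dir SE: first cell '.' (not opp) -> no flip
All flips: (2,3) (3,2) (3,3)

Answer: ....B.
...B..
.BBB..
.BBB..
.W.B..
W.....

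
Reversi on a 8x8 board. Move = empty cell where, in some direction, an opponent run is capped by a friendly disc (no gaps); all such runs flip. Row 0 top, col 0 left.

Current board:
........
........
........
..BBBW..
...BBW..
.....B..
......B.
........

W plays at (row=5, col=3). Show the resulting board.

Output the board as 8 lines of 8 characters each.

Answer: ........
........
........
..BBBW..
...BWW..
...W.B..
......B.
........

Derivation:
Place W at (5,3); scan 8 dirs for brackets.
Dir NW: first cell '.' (not opp) -> no flip
Dir N: opp run (4,3) (3,3), next='.' -> no flip
Dir NE: opp run (4,4) capped by W -> flip
Dir W: first cell '.' (not opp) -> no flip
Dir E: first cell '.' (not opp) -> no flip
Dir SW: first cell '.' (not opp) -> no flip
Dir S: first cell '.' (not opp) -> no flip
Dir SE: first cell '.' (not opp) -> no flip
All flips: (4,4)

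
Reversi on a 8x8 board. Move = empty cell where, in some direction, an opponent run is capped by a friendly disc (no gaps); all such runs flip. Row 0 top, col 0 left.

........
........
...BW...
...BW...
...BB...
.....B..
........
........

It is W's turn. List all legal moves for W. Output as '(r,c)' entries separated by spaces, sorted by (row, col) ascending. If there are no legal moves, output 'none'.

Answer: (1,2) (2,2) (3,2) (4,2) (5,2) (5,4)

Derivation:
(1,2): flips 1 -> legal
(1,3): no bracket -> illegal
(1,4): no bracket -> illegal
(2,2): flips 1 -> legal
(3,2): flips 1 -> legal
(3,5): no bracket -> illegal
(4,2): flips 1 -> legal
(4,5): no bracket -> illegal
(4,6): no bracket -> illegal
(5,2): flips 1 -> legal
(5,3): no bracket -> illegal
(5,4): flips 1 -> legal
(5,6): no bracket -> illegal
(6,4): no bracket -> illegal
(6,5): no bracket -> illegal
(6,6): no bracket -> illegal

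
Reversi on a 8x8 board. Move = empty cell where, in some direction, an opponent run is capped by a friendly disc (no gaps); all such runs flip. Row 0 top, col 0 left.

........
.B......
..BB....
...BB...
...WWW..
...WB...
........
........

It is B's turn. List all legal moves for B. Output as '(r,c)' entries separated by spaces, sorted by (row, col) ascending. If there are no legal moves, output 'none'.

(3,2): flips 1 -> legal
(3,5): no bracket -> illegal
(3,6): flips 1 -> legal
(4,2): no bracket -> illegal
(4,6): no bracket -> illegal
(5,2): flips 2 -> legal
(5,5): flips 1 -> legal
(5,6): flips 1 -> legal
(6,2): no bracket -> illegal
(6,3): flips 2 -> legal
(6,4): no bracket -> illegal

Answer: (3,2) (3,6) (5,2) (5,5) (5,6) (6,3)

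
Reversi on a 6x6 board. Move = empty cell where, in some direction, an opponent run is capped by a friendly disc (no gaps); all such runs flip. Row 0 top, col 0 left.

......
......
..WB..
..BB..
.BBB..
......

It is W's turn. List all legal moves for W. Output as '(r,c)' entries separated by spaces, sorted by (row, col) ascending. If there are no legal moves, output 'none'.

(1,2): no bracket -> illegal
(1,3): no bracket -> illegal
(1,4): no bracket -> illegal
(2,1): no bracket -> illegal
(2,4): flips 1 -> legal
(3,0): no bracket -> illegal
(3,1): no bracket -> illegal
(3,4): no bracket -> illegal
(4,0): no bracket -> illegal
(4,4): flips 1 -> legal
(5,0): no bracket -> illegal
(5,1): no bracket -> illegal
(5,2): flips 2 -> legal
(5,3): no bracket -> illegal
(5,4): no bracket -> illegal

Answer: (2,4) (4,4) (5,2)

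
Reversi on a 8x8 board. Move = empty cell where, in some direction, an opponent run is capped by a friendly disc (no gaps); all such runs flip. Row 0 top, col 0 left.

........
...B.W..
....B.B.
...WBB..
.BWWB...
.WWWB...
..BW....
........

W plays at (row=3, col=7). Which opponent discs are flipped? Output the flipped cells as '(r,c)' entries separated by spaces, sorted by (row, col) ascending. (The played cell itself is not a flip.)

Dir NW: opp run (2,6) capped by W -> flip
Dir N: first cell '.' (not opp) -> no flip
Dir NE: edge -> no flip
Dir W: first cell '.' (not opp) -> no flip
Dir E: edge -> no flip
Dir SW: first cell '.' (not opp) -> no flip
Dir S: first cell '.' (not opp) -> no flip
Dir SE: edge -> no flip

Answer: (2,6)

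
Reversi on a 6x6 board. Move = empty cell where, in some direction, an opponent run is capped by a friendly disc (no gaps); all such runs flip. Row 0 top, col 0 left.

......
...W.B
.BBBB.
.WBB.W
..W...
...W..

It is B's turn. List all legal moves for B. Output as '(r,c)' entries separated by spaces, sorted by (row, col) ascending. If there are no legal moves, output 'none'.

(0,2): flips 1 -> legal
(0,3): flips 1 -> legal
(0,4): flips 1 -> legal
(1,2): no bracket -> illegal
(1,4): no bracket -> illegal
(2,0): no bracket -> illegal
(2,5): no bracket -> illegal
(3,0): flips 1 -> legal
(3,4): no bracket -> illegal
(4,0): flips 1 -> legal
(4,1): flips 1 -> legal
(4,3): no bracket -> illegal
(4,4): no bracket -> illegal
(4,5): no bracket -> illegal
(5,1): flips 1 -> legal
(5,2): flips 1 -> legal
(5,4): no bracket -> illegal

Answer: (0,2) (0,3) (0,4) (3,0) (4,0) (4,1) (5,1) (5,2)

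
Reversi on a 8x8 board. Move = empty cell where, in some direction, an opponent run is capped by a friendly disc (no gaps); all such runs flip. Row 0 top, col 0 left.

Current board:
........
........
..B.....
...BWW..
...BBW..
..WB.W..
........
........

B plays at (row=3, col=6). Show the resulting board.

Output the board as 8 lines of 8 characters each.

Place B at (3,6); scan 8 dirs for brackets.
Dir NW: first cell '.' (not opp) -> no flip
Dir N: first cell '.' (not opp) -> no flip
Dir NE: first cell '.' (not opp) -> no flip
Dir W: opp run (3,5) (3,4) capped by B -> flip
Dir E: first cell '.' (not opp) -> no flip
Dir SW: opp run (4,5), next='.' -> no flip
Dir S: first cell '.' (not opp) -> no flip
Dir SE: first cell '.' (not opp) -> no flip
All flips: (3,4) (3,5)

Answer: ........
........
..B.....
...BBBB.
...BBW..
..WB.W..
........
........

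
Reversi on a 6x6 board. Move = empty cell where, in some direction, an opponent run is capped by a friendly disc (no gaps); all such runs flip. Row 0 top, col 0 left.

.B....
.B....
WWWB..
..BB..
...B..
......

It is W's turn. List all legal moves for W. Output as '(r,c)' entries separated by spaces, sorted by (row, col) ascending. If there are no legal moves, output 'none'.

Answer: (0,0) (0,2) (2,4) (4,2) (4,4) (5,4)

Derivation:
(0,0): flips 1 -> legal
(0,2): flips 1 -> legal
(1,0): no bracket -> illegal
(1,2): no bracket -> illegal
(1,3): no bracket -> illegal
(1,4): no bracket -> illegal
(2,4): flips 1 -> legal
(3,1): no bracket -> illegal
(3,4): no bracket -> illegal
(4,1): no bracket -> illegal
(4,2): flips 1 -> legal
(4,4): flips 1 -> legal
(5,2): no bracket -> illegal
(5,3): no bracket -> illegal
(5,4): flips 2 -> legal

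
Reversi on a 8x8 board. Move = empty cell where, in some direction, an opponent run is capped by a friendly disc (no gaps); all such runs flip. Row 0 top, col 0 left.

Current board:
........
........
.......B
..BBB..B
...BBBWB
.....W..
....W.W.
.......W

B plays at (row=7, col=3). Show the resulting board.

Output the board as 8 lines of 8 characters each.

Answer: ........
........
.......B
..BBB..B
...BBBBB
.....B..
....B.W.
...B...W

Derivation:
Place B at (7,3); scan 8 dirs for brackets.
Dir NW: first cell '.' (not opp) -> no flip
Dir N: first cell '.' (not opp) -> no flip
Dir NE: opp run (6,4) (5,5) (4,6) capped by B -> flip
Dir W: first cell '.' (not opp) -> no flip
Dir E: first cell '.' (not opp) -> no flip
Dir SW: edge -> no flip
Dir S: edge -> no flip
Dir SE: edge -> no flip
All flips: (4,6) (5,5) (6,4)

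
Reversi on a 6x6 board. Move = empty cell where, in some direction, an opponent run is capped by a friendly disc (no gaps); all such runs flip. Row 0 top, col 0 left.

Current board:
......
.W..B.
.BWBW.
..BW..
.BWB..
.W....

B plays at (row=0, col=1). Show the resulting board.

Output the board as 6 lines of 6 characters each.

Place B at (0,1); scan 8 dirs for brackets.
Dir NW: edge -> no flip
Dir N: edge -> no flip
Dir NE: edge -> no flip
Dir W: first cell '.' (not opp) -> no flip
Dir E: first cell '.' (not opp) -> no flip
Dir SW: first cell '.' (not opp) -> no flip
Dir S: opp run (1,1) capped by B -> flip
Dir SE: first cell '.' (not opp) -> no flip
All flips: (1,1)

Answer: .B....
.B..B.
.BWBW.
..BW..
.BWB..
.W....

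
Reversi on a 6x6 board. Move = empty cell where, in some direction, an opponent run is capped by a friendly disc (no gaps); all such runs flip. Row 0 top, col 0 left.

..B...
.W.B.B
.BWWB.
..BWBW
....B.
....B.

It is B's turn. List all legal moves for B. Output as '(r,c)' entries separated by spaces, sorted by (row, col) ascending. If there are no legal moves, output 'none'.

(0,0): flips 3 -> legal
(0,1): flips 1 -> legal
(1,0): no bracket -> illegal
(1,2): flips 2 -> legal
(1,4): flips 1 -> legal
(2,0): flips 1 -> legal
(2,5): no bracket -> illegal
(3,1): flips 1 -> legal
(4,2): flips 1 -> legal
(4,3): flips 2 -> legal
(4,5): no bracket -> illegal

Answer: (0,0) (0,1) (1,2) (1,4) (2,0) (3,1) (4,2) (4,3)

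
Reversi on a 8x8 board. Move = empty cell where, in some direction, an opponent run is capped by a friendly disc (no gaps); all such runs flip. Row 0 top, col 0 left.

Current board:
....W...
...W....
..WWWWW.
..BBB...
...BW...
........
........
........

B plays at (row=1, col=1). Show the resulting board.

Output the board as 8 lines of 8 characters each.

Answer: ....W...
.B.W....
..BWWWW.
..BBB...
...BW...
........
........
........

Derivation:
Place B at (1,1); scan 8 dirs for brackets.
Dir NW: first cell '.' (not opp) -> no flip
Dir N: first cell '.' (not opp) -> no flip
Dir NE: first cell '.' (not opp) -> no flip
Dir W: first cell '.' (not opp) -> no flip
Dir E: first cell '.' (not opp) -> no flip
Dir SW: first cell '.' (not opp) -> no flip
Dir S: first cell '.' (not opp) -> no flip
Dir SE: opp run (2,2) capped by B -> flip
All flips: (2,2)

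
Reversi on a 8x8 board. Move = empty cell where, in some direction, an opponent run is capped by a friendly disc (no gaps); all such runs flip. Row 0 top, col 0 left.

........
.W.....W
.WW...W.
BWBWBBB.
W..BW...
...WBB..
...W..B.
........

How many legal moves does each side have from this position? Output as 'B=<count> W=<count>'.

-- B to move --
(0,0): flips 4 -> legal
(0,1): no bracket -> illegal
(0,2): no bracket -> illegal
(0,6): no bracket -> illegal
(0,7): no bracket -> illegal
(1,0): flips 1 -> legal
(1,2): flips 2 -> legal
(1,3): no bracket -> illegal
(1,5): no bracket -> illegal
(1,6): flips 1 -> legal
(2,0): no bracket -> illegal
(2,3): flips 1 -> legal
(2,4): no bracket -> illegal
(2,5): no bracket -> illegal
(2,7): no bracket -> illegal
(3,7): no bracket -> illegal
(4,1): no bracket -> illegal
(4,2): no bracket -> illegal
(4,5): flips 1 -> legal
(5,0): flips 1 -> legal
(5,1): no bracket -> illegal
(5,2): flips 1 -> legal
(6,2): flips 2 -> legal
(6,4): no bracket -> illegal
(7,2): flips 1 -> legal
(7,3): flips 2 -> legal
(7,4): no bracket -> illegal
B mobility = 11
-- W to move --
(2,0): flips 1 -> legal
(2,3): no bracket -> illegal
(2,4): flips 1 -> legal
(2,5): no bracket -> illegal
(2,7): no bracket -> illegal
(3,7): flips 3 -> legal
(4,1): no bracket -> illegal
(4,2): flips 2 -> legal
(4,5): flips 1 -> legal
(4,6): flips 1 -> legal
(4,7): no bracket -> illegal
(5,2): no bracket -> illegal
(5,6): flips 2 -> legal
(5,7): no bracket -> illegal
(6,4): flips 1 -> legal
(6,5): flips 3 -> legal
(6,7): no bracket -> illegal
(7,5): no bracket -> illegal
(7,6): no bracket -> illegal
(7,7): flips 2 -> legal
W mobility = 10

Answer: B=11 W=10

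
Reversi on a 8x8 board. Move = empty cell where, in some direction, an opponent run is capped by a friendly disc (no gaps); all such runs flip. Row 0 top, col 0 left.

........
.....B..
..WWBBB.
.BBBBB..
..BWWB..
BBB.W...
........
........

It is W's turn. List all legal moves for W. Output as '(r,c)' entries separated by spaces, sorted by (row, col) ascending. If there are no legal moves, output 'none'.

Answer: (1,4) (1,6) (1,7) (2,1) (2,7) (3,6) (4,0) (4,1) (4,6) (5,6) (6,1) (6,2)

Derivation:
(0,4): no bracket -> illegal
(0,5): no bracket -> illegal
(0,6): no bracket -> illegal
(1,3): no bracket -> illegal
(1,4): flips 2 -> legal
(1,6): flips 2 -> legal
(1,7): flips 2 -> legal
(2,0): no bracket -> illegal
(2,1): flips 1 -> legal
(2,7): flips 3 -> legal
(3,0): no bracket -> illegal
(3,6): flips 1 -> legal
(3,7): no bracket -> illegal
(4,0): flips 1 -> legal
(4,1): flips 2 -> legal
(4,6): flips 1 -> legal
(5,3): no bracket -> illegal
(5,5): no bracket -> illegal
(5,6): flips 2 -> legal
(6,0): no bracket -> illegal
(6,1): flips 1 -> legal
(6,2): flips 3 -> legal
(6,3): no bracket -> illegal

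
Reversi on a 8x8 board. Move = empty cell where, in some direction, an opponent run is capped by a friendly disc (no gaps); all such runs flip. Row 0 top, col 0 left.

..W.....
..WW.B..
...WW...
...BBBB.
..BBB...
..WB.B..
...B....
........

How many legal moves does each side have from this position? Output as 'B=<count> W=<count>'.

-- B to move --
(0,1): flips 2 -> legal
(0,3): flips 2 -> legal
(0,4): no bracket -> illegal
(1,1): no bracket -> illegal
(1,4): flips 1 -> legal
(2,1): no bracket -> illegal
(2,2): no bracket -> illegal
(2,5): no bracket -> illegal
(3,2): no bracket -> illegal
(4,1): flips 1 -> legal
(5,1): flips 1 -> legal
(6,1): flips 1 -> legal
(6,2): flips 1 -> legal
B mobility = 7
-- W to move --
(0,4): no bracket -> illegal
(0,5): no bracket -> illegal
(0,6): flips 1 -> legal
(1,4): no bracket -> illegal
(1,6): no bracket -> illegal
(2,2): no bracket -> illegal
(2,5): flips 2 -> legal
(2,6): no bracket -> illegal
(2,7): no bracket -> illegal
(3,1): no bracket -> illegal
(3,2): flips 1 -> legal
(3,7): no bracket -> illegal
(4,1): no bracket -> illegal
(4,5): flips 1 -> legal
(4,6): flips 1 -> legal
(4,7): no bracket -> illegal
(5,1): flips 2 -> legal
(5,4): flips 3 -> legal
(5,6): no bracket -> illegal
(6,2): no bracket -> illegal
(6,4): no bracket -> illegal
(6,5): no bracket -> illegal
(6,6): no bracket -> illegal
(7,2): no bracket -> illegal
(7,3): flips 4 -> legal
(7,4): flips 1 -> legal
W mobility = 9

Answer: B=7 W=9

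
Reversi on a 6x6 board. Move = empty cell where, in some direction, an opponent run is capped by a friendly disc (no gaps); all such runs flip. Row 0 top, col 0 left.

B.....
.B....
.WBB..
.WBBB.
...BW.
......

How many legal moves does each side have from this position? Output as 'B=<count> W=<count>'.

-- B to move --
(1,0): flips 1 -> legal
(1,2): no bracket -> illegal
(2,0): flips 1 -> legal
(3,0): flips 1 -> legal
(3,5): no bracket -> illegal
(4,0): flips 1 -> legal
(4,1): flips 2 -> legal
(4,2): no bracket -> illegal
(4,5): flips 1 -> legal
(5,3): no bracket -> illegal
(5,4): flips 1 -> legal
(5,5): flips 1 -> legal
B mobility = 8
-- W to move --
(0,1): flips 1 -> legal
(0,2): no bracket -> illegal
(1,0): no bracket -> illegal
(1,2): no bracket -> illegal
(1,3): flips 1 -> legal
(1,4): no bracket -> illegal
(2,0): no bracket -> illegal
(2,4): flips 3 -> legal
(2,5): no bracket -> illegal
(3,5): flips 3 -> legal
(4,1): no bracket -> illegal
(4,2): flips 1 -> legal
(4,5): no bracket -> illegal
(5,2): no bracket -> illegal
(5,3): no bracket -> illegal
(5,4): flips 2 -> legal
W mobility = 6

Answer: B=8 W=6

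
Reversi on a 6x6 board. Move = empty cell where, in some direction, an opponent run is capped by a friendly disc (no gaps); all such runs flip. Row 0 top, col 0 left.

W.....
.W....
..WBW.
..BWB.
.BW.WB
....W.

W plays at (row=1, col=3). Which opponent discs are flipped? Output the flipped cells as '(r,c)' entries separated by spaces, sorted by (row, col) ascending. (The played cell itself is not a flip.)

Dir NW: first cell '.' (not opp) -> no flip
Dir N: first cell '.' (not opp) -> no flip
Dir NE: first cell '.' (not opp) -> no flip
Dir W: first cell '.' (not opp) -> no flip
Dir E: first cell '.' (not opp) -> no flip
Dir SW: first cell 'W' (not opp) -> no flip
Dir S: opp run (2,3) capped by W -> flip
Dir SE: first cell 'W' (not opp) -> no flip

Answer: (2,3)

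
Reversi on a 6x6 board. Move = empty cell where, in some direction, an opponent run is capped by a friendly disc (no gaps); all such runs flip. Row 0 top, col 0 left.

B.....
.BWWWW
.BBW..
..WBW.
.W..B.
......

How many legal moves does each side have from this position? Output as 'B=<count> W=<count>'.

Answer: B=8 W=6

Derivation:
-- B to move --
(0,1): no bracket -> illegal
(0,2): flips 1 -> legal
(0,3): flips 3 -> legal
(0,4): flips 1 -> legal
(0,5): no bracket -> illegal
(2,4): flips 2 -> legal
(2,5): no bracket -> illegal
(3,0): no bracket -> illegal
(3,1): flips 1 -> legal
(3,5): flips 1 -> legal
(4,0): no bracket -> illegal
(4,2): flips 1 -> legal
(4,3): flips 1 -> legal
(4,5): no bracket -> illegal
(5,0): no bracket -> illegal
(5,1): no bracket -> illegal
(5,2): no bracket -> illegal
B mobility = 8
-- W to move --
(0,1): no bracket -> illegal
(0,2): no bracket -> illegal
(1,0): flips 2 -> legal
(2,0): flips 2 -> legal
(2,4): no bracket -> illegal
(3,0): flips 1 -> legal
(3,1): flips 1 -> legal
(3,5): no bracket -> illegal
(4,2): no bracket -> illegal
(4,3): flips 1 -> legal
(4,5): no bracket -> illegal
(5,3): no bracket -> illegal
(5,4): flips 1 -> legal
(5,5): no bracket -> illegal
W mobility = 6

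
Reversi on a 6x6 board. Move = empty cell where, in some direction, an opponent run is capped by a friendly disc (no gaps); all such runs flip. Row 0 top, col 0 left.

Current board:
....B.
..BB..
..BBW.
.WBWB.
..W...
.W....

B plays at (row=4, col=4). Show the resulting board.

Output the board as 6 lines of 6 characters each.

Place B at (4,4); scan 8 dirs for brackets.
Dir NW: opp run (3,3) capped by B -> flip
Dir N: first cell 'B' (not opp) -> no flip
Dir NE: first cell '.' (not opp) -> no flip
Dir W: first cell '.' (not opp) -> no flip
Dir E: first cell '.' (not opp) -> no flip
Dir SW: first cell '.' (not opp) -> no flip
Dir S: first cell '.' (not opp) -> no flip
Dir SE: first cell '.' (not opp) -> no flip
All flips: (3,3)

Answer: ....B.
..BB..
..BBW.
.WBBB.
..W.B.
.W....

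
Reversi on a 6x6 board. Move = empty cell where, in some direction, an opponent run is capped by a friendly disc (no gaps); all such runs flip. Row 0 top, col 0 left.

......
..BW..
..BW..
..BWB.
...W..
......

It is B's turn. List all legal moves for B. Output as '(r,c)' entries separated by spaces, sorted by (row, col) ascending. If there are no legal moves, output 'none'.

(0,2): no bracket -> illegal
(0,3): no bracket -> illegal
(0,4): flips 1 -> legal
(1,4): flips 2 -> legal
(2,4): flips 1 -> legal
(4,2): no bracket -> illegal
(4,4): flips 1 -> legal
(5,2): flips 1 -> legal
(5,3): no bracket -> illegal
(5,4): flips 1 -> legal

Answer: (0,4) (1,4) (2,4) (4,4) (5,2) (5,4)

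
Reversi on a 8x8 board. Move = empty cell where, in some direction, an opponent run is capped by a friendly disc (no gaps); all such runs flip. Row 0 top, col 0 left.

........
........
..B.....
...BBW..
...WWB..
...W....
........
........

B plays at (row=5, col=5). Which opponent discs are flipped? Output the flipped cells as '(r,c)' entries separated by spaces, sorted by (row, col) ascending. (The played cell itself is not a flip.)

Answer: (4,4)

Derivation:
Dir NW: opp run (4,4) capped by B -> flip
Dir N: first cell 'B' (not opp) -> no flip
Dir NE: first cell '.' (not opp) -> no flip
Dir W: first cell '.' (not opp) -> no flip
Dir E: first cell '.' (not opp) -> no flip
Dir SW: first cell '.' (not opp) -> no flip
Dir S: first cell '.' (not opp) -> no flip
Dir SE: first cell '.' (not opp) -> no flip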